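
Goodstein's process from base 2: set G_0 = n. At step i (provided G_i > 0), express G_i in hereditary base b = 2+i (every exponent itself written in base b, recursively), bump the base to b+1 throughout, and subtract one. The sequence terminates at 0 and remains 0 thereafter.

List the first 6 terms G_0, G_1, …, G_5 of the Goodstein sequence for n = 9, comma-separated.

base 2: 9 = 2^(2 + 1) + 1; at 3: 3^(3 + 1) + 1 = 82; next = 81
base 3: 81 = 3^(3 + 1); at 4: 4^(4 + 1) = 1024; next = 1023
base 4: 1023 = 3·4^4 + 3·4^3 + 3·4^2 + 3·4 + 3; at 5: 3·5^5 + 3·5^3 + 3·5^2 + 3·5 + 3 = 9843; next = 9842
base 5: 9842 = 3·5^5 + 3·5^3 + 3·5^2 + 3·5 + 2; at 6: 3·6^6 + 3·6^3 + 3·6^2 + 3·6 + 2 = 140744; next = 140743
base 6: 140743 = 3·6^6 + 3·6^3 + 3·6^2 + 3·6 + 1; at 7: 3·7^7 + 3·7^3 + 3·7^2 + 3·7 + 1 = 2471827; next = 2471826

9, 81, 1023, 9842, 140743, 2471826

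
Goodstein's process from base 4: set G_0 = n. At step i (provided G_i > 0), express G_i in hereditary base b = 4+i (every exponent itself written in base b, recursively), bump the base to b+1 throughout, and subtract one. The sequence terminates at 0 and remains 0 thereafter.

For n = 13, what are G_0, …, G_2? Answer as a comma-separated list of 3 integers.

G_0 = 13. HB_4(13) = 3·4 + 1. Bump = 16. G_1 = 15.
G_1 = 15. HB_5(15) = 3·5. Bump = 18. G_2 = 17.

13, 15, 17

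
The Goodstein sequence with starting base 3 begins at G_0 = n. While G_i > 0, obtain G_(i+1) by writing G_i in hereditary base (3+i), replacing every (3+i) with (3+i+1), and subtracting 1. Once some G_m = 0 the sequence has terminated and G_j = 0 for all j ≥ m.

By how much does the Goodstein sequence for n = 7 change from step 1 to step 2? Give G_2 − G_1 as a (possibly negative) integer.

1

(0) 7|_3 = 2·3 + 1 ↦ 2·4 + 1|_4 = 9 ⇒ 8
(1) 8|_4 = 2·4 ↦ 2·5|_5 = 10 ⇒ 9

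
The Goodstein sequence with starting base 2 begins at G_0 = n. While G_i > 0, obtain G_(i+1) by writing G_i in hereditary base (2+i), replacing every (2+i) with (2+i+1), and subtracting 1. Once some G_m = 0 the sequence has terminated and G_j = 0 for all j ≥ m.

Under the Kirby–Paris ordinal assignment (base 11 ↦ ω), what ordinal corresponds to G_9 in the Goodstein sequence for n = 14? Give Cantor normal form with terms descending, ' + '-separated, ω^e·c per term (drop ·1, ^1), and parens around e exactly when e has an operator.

ω^(ω + 1) + ω^5·5 + ω^4·5 + ω^3·5 + ω^2·5 + ω·5

[0] 14 ≡ 2^(2 + 1) + 2^2 + 2 (base 2). Lift 3: 111. −1: 110.
[1] 110 ≡ 3^(3 + 1) + 3^3 + 2 (base 3). Lift 4: 1282. −1: 1281.
[2] 1281 ≡ 4^(4 + 1) + 4^4 + 1 (base 4). Lift 5: 18751. −1: 18750.
[3] 18750 ≡ 5^(5 + 1) + 5^5 (base 5). Lift 6: 326592. −1: 326591.
[4] 326591 ≡ 6^(6 + 1) + 5·6^5 + 5·6^4 + 5·6^3 + 5·6^2 + 5·6 + 5 (base 6). Lift 7: 5862841. −1: 5862840.
[5] 5862840 ≡ 7^(7 + 1) + 5·7^5 + 5·7^4 + 5·7^3 + 5·7^2 + 5·7 + 4 (base 7). Lift 8: 134404972. −1: 134404971.
[6] 134404971 ≡ 8^(8 + 1) + 5·8^5 + 5·8^4 + 5·8^3 + 5·8^2 + 5·8 + 3 (base 8). Lift 9: 3487116549. −1: 3487116548.
[7] 3487116548 ≡ 9^(9 + 1) + 5·9^5 + 5·9^4 + 5·9^3 + 5·9^2 + 5·9 + 2 (base 9). Lift 10: 100000555552. −1: 100000555551.
[8] 100000555551 ≡ 10^(10 + 1) + 5·10^5 + 5·10^4 + 5·10^3 + 5·10^2 + 5·10 + 1 (base 10). Lift 11: 3138429262497. −1: 3138429262496.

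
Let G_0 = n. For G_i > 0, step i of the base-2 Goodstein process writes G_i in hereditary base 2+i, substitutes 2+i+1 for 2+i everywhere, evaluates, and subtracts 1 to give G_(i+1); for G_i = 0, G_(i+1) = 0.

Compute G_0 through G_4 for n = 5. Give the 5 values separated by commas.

[0] 5 ≡ 2^2 + 1 (base 2). Lift 3: 28. −1: 27.
[1] 27 ≡ 3^3 (base 3). Lift 4: 256. −1: 255.
[2] 255 ≡ 3·4^3 + 3·4^2 + 3·4 + 3 (base 4). Lift 5: 468. −1: 467.
[3] 467 ≡ 3·5^3 + 3·5^2 + 3·5 + 2 (base 5). Lift 6: 776. −1: 775.

5, 27, 255, 467, 775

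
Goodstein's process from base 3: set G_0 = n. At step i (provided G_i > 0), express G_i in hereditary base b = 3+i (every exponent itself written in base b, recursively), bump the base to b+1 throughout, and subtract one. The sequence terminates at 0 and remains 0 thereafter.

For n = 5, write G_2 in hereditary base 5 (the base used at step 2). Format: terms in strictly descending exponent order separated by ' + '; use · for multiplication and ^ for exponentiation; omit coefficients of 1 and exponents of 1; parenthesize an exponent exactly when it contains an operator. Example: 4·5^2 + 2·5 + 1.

5

[0] 5 ≡ 3 + 2 (base 3). Lift 4: 6. −1: 5.
[1] 5 ≡ 4 + 1 (base 4). Lift 5: 6. −1: 5.
[2] 5 ≡ 5 (base 5). Lift 6: 6. −1: 5.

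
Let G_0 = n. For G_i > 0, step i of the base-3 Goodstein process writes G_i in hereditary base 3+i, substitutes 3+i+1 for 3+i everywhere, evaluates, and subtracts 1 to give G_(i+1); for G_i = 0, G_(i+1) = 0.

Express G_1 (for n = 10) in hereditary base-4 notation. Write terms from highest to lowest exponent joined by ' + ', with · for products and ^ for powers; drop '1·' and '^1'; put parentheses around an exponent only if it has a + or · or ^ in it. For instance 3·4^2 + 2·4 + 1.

G_0 = 10. HB_3(10) = 3^2 + 1. Bump = 17. G_1 = 16.
G_1 = 16. HB_4(16) = 4^2. Bump = 25. G_2 = 24.

4^2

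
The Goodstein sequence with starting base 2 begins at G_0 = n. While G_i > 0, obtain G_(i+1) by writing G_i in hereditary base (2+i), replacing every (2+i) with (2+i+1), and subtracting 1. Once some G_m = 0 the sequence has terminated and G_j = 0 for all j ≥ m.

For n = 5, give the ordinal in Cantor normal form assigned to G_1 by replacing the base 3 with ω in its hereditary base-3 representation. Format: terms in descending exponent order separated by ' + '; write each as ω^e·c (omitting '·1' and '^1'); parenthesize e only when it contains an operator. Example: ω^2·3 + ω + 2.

ω^ω

5 —HB2→ 2^2 + 1 —bump→ 3^3 + 1 = 28 —(−1)→ 27
27 —HB3→ 3^3 —bump→ 4^4 = 256 —(−1)→ 255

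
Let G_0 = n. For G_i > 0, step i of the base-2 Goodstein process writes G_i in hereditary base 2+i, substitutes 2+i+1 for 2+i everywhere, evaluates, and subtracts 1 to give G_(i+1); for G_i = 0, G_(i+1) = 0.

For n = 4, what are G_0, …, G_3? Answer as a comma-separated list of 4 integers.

(0) 4|_2 = 2^2 ↦ 3^3|_3 = 27 ⇒ 26
(1) 26|_3 = 2·3^2 + 2·3 + 2 ↦ 2·4^2 + 2·4 + 2|_4 = 42 ⇒ 41
(2) 41|_4 = 2·4^2 + 2·4 + 1 ↦ 2·5^2 + 2·5 + 1|_5 = 61 ⇒ 60

4, 26, 41, 60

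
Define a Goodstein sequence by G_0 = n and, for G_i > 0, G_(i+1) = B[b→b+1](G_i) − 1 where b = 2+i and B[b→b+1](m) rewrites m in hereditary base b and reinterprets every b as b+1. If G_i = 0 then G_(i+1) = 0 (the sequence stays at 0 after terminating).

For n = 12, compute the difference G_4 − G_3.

264334

[0] 12 ≡ 2^(2 + 1) + 2^2 (base 2). Lift 3: 108. −1: 107.
[1] 107 ≡ 3^(3 + 1) + 2·3^2 + 2·3 + 2 (base 3). Lift 4: 1066. −1: 1065.
[2] 1065 ≡ 4^(4 + 1) + 2·4^2 + 2·4 + 1 (base 4). Lift 5: 15686. −1: 15685.
[3] 15685 ≡ 5^(5 + 1) + 2·5^2 + 2·5 (base 5). Lift 6: 280020. −1: 280019.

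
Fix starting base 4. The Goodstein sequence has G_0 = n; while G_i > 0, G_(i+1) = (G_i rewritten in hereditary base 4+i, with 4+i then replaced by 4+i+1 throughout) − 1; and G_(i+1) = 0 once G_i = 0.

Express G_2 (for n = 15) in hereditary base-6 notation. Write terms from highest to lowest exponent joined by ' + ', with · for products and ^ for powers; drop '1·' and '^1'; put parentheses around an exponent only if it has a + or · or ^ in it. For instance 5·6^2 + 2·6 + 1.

i=0: 15 = 3·4 + 3 (b=4); 4→5: 3·5 + 3 = 18; 18−1 = 17
i=1: 17 = 3·5 + 2 (b=5); 5→6: 3·6 + 2 = 20; 20−1 = 19
i=2: 19 = 3·6 + 1 (b=6); 6→7: 3·7 + 1 = 22; 22−1 = 21

3·6 + 1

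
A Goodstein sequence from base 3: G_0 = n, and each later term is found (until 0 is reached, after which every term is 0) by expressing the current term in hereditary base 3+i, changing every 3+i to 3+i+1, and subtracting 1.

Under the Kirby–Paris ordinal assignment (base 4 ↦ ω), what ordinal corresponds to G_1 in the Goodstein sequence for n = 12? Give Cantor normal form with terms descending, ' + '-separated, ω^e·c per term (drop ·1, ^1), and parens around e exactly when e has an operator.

[0] 12 ≡ 3^2 + 3 (base 3). Lift 4: 20. −1: 19.
[1] 19 ≡ 4^2 + 3 (base 4). Lift 5: 28. −1: 27.

ω^2 + 3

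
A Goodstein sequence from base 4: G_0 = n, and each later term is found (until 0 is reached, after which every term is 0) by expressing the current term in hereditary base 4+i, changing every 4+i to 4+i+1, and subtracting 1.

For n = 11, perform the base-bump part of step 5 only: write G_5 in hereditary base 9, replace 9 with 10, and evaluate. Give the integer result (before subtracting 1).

16

G_0=11  [base 4] 2·4 + 3  →[4↦5]→  2·5 + 3 = 13  −1 ⇒ G_1=12
G_1=12  [base 5] 2·5 + 2  →[5↦6]→  2·6 + 2 = 14  −1 ⇒ G_2=13
G_2=13  [base 6] 2·6 + 1  →[6↦7]→  2·7 + 1 = 15  −1 ⇒ G_3=14
G_3=14  [base 7] 2·7  →[7↦8]→  2·8 = 16  −1 ⇒ G_4=15
G_4=15  [base 8] 8 + 7  →[8↦9]→  9 + 7 = 16  −1 ⇒ G_5=15
G_5=15  [base 9] 9 + 6  →[9↦10]→  10 + 6 = 16  −1 ⇒ G_6=15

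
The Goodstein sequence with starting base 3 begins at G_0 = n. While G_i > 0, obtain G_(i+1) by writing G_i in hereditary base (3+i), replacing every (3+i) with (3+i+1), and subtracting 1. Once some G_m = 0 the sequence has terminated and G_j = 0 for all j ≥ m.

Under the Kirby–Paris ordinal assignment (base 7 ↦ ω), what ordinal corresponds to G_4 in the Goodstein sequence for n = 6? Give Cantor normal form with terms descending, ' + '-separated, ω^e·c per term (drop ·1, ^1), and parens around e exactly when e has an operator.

ω

G_0 = 6. HB_3(6) = 2·3. Bump = 8. G_1 = 7.
G_1 = 7. HB_4(7) = 4 + 3. Bump = 8. G_2 = 7.
G_2 = 7. HB_5(7) = 5 + 2. Bump = 8. G_3 = 7.
G_3 = 7. HB_6(7) = 6 + 1. Bump = 8. G_4 = 7.
G_4 = 7. HB_7(7) = 7. Bump = 8. G_5 = 7.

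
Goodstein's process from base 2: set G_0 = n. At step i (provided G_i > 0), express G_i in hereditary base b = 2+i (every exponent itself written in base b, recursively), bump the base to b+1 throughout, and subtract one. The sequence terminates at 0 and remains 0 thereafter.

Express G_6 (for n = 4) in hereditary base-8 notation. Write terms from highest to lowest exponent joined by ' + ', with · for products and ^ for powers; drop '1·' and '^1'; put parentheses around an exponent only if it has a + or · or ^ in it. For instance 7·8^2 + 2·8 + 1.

2·8^2 + 8 + 3

step 0: 4 = 2^2; sub 3 for 2: 3^3; = 27; G_1 = 27−1 = 26
step 1: 26 = 2·3^2 + 2·3 + 2; sub 4 for 3: 2·4^2 + 2·4 + 2; = 42; G_2 = 42−1 = 41
step 2: 41 = 2·4^2 + 2·4 + 1; sub 5 for 4: 2·5^2 + 2·5 + 1; = 61; G_3 = 61−1 = 60
step 3: 60 = 2·5^2 + 2·5; sub 6 for 5: 2·6^2 + 2·6; = 84; G_4 = 84−1 = 83
step 4: 83 = 2·6^2 + 6 + 5; sub 7 for 6: 2·7^2 + 7 + 5; = 110; G_5 = 110−1 = 109
step 5: 109 = 2·7^2 + 7 + 4; sub 8 for 7: 2·8^2 + 8 + 4; = 140; G_6 = 140−1 = 139
step 6: 139 = 2·8^2 + 8 + 3; sub 9 for 8: 2·9^2 + 9 + 3; = 174; G_7 = 174−1 = 173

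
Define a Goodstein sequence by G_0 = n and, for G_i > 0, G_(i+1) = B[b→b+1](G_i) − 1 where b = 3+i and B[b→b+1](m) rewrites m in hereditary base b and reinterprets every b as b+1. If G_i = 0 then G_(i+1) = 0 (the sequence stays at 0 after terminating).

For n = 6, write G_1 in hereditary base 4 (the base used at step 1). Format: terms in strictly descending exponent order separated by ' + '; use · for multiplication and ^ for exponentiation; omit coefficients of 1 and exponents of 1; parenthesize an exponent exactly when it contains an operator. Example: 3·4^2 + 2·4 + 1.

6 —HB3→ 2·3 —bump→ 2·4 = 8 —(−1)→ 7
7 —HB4→ 4 + 3 —bump→ 5 + 3 = 8 —(−1)→ 7

4 + 3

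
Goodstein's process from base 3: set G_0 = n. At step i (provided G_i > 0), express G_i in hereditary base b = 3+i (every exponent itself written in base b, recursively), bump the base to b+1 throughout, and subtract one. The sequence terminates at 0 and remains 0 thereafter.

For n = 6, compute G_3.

7

G_0=6  [base 3] 2·3  →[3↦4]→  2·4 = 8  −1 ⇒ G_1=7
G_1=7  [base 4] 4 + 3  →[4↦5]→  5 + 3 = 8  −1 ⇒ G_2=7
G_2=7  [base 5] 5 + 2  →[5↦6]→  6 + 2 = 8  −1 ⇒ G_3=7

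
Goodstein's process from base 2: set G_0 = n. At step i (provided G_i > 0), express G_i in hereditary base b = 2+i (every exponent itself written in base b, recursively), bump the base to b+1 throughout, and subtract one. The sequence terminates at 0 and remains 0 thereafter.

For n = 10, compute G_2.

step 0: 10 = 2^(2 + 1) + 2; sub 3 for 2: 3^(3 + 1) + 3; = 84; G_1 = 84−1 = 83
step 1: 83 = 3^(3 + 1) + 2; sub 4 for 3: 4^(4 + 1) + 2; = 1026; G_2 = 1026−1 = 1025

1025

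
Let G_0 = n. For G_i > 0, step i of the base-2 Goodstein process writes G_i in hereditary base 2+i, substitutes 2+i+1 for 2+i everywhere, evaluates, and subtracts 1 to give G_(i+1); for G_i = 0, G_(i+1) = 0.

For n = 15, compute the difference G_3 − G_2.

17469

(0) 15|_2 = 2^(2 + 1) + 2^2 + 2 + 1 ↦ 3^(3 + 1) + 3^3 + 3 + 1|_3 = 112 ⇒ 111
(1) 111|_3 = 3^(3 + 1) + 3^3 + 3 ↦ 4^(4 + 1) + 4^4 + 4|_4 = 1284 ⇒ 1283
(2) 1283|_4 = 4^(4 + 1) + 4^4 + 3 ↦ 5^(5 + 1) + 5^5 + 3|_5 = 18753 ⇒ 18752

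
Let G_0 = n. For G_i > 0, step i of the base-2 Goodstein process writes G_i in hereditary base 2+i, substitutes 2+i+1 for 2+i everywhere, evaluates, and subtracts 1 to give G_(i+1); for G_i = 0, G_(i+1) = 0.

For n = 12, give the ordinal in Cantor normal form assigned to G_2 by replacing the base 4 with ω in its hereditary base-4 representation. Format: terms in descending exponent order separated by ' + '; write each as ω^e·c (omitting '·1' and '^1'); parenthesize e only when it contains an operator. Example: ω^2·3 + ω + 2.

ω^(ω + 1) + ω^2·2 + ω·2 + 1

i=0: 12 = 2^(2 + 1) + 2^2 (b=2); 2→3: 3^(3 + 1) + 3^3 = 108; 108−1 = 107
i=1: 107 = 3^(3 + 1) + 2·3^2 + 2·3 + 2 (b=3); 3→4: 4^(4 + 1) + 2·4^2 + 2·4 + 2 = 1066; 1066−1 = 1065
i=2: 1065 = 4^(4 + 1) + 2·4^2 + 2·4 + 1 (b=4); 4→5: 5^(5 + 1) + 2·5^2 + 2·5 + 1 = 15686; 15686−1 = 15685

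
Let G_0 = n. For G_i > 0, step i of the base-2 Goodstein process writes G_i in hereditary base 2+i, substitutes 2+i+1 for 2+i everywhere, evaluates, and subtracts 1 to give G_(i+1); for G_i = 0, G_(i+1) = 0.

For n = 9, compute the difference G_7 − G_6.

1111930522

i=0: 9 = 2^(2 + 1) + 1 (b=2); 2→3: 3^(3 + 1) + 1 = 82; 82−1 = 81
i=1: 81 = 3^(3 + 1) (b=3); 3→4: 4^(4 + 1) = 1024; 1024−1 = 1023
i=2: 1023 = 3·4^4 + 3·4^3 + 3·4^2 + 3·4 + 3 (b=4); 4→5: 3·5^5 + 3·5^3 + 3·5^2 + 3·5 + 3 = 9843; 9843−1 = 9842
i=3: 9842 = 3·5^5 + 3·5^3 + 3·5^2 + 3·5 + 2 (b=5); 5→6: 3·6^6 + 3·6^3 + 3·6^2 + 3·6 + 2 = 140744; 140744−1 = 140743
i=4: 140743 = 3·6^6 + 3·6^3 + 3·6^2 + 3·6 + 1 (b=6); 6→7: 3·7^7 + 3·7^3 + 3·7^2 + 3·7 + 1 = 2471827; 2471827−1 = 2471826
i=5: 2471826 = 3·7^7 + 3·7^3 + 3·7^2 + 3·7 (b=7); 7→8: 3·8^8 + 3·8^3 + 3·8^2 + 3·8 = 50333400; 50333400−1 = 50333399
i=6: 50333399 = 3·8^8 + 3·8^3 + 3·8^2 + 2·8 + 7 (b=8); 8→9: 3·9^9 + 3·9^3 + 3·9^2 + 2·9 + 7 = 1162263922; 1162263922−1 = 1162263921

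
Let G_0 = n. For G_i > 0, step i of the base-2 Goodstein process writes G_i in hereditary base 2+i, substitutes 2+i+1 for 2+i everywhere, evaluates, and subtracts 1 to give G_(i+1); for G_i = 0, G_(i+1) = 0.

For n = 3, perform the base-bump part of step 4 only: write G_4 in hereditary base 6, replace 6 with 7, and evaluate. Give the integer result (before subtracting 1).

step 0: 3 = 2 + 1; sub 3 for 2: 3 + 1; = 4; G_1 = 4−1 = 3
step 1: 3 = 3; sub 4 for 3: 4; = 4; G_2 = 4−1 = 3
step 2: 3 = 3; sub 5 for 4: 3; = 3; G_3 = 3−1 = 2
step 3: 2 = 2; sub 6 for 5: 2; = 2; G_4 = 2−1 = 1
step 4: 1 = 1; sub 7 for 6: 1; = 1; G_5 = 1−1 = 0

1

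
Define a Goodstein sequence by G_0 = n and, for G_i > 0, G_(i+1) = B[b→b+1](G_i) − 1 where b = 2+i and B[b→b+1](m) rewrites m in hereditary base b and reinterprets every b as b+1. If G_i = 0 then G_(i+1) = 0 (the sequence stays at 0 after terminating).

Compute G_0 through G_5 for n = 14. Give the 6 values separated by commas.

14, 110, 1281, 18750, 326591, 5862840

[0] 14 ≡ 2^(2 + 1) + 2^2 + 2 (base 2). Lift 3: 111. −1: 110.
[1] 110 ≡ 3^(3 + 1) + 3^3 + 2 (base 3). Lift 4: 1282. −1: 1281.
[2] 1281 ≡ 4^(4 + 1) + 4^4 + 1 (base 4). Lift 5: 18751. −1: 18750.
[3] 18750 ≡ 5^(5 + 1) + 5^5 (base 5). Lift 6: 326592. −1: 326591.
[4] 326591 ≡ 6^(6 + 1) + 5·6^5 + 5·6^4 + 5·6^3 + 5·6^2 + 5·6 + 5 (base 6). Lift 7: 5862841. −1: 5862840.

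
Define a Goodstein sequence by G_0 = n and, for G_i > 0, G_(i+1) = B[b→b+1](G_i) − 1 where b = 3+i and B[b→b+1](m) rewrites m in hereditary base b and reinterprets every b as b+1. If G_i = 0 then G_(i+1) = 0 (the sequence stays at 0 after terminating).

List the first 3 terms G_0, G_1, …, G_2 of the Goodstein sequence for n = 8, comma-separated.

8, 9, 10

i=0: 8 = 2·3 + 2 (b=3); 3→4: 2·4 + 2 = 10; 10−1 = 9
i=1: 9 = 2·4 + 1 (b=4); 4→5: 2·5 + 1 = 11; 11−1 = 10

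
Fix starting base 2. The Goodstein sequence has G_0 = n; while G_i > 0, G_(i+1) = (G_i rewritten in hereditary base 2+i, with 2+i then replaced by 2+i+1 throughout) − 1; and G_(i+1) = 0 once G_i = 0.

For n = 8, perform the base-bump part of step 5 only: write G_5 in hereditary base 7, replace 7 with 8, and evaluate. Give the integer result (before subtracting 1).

33554572

(0) 8|_2 = 2^(2 + 1) ↦ 3^(3 + 1)|_3 = 81 ⇒ 80
(1) 80|_3 = 2·3^3 + 2·3^2 + 2·3 + 2 ↦ 2·4^4 + 2·4^2 + 2·4 + 2|_4 = 554 ⇒ 553
(2) 553|_4 = 2·4^4 + 2·4^2 + 2·4 + 1 ↦ 2·5^5 + 2·5^2 + 2·5 + 1|_5 = 6311 ⇒ 6310
(3) 6310|_5 = 2·5^5 + 2·5^2 + 2·5 ↦ 2·6^6 + 2·6^2 + 2·6|_6 = 93396 ⇒ 93395
(4) 93395|_6 = 2·6^6 + 2·6^2 + 6 + 5 ↦ 2·7^7 + 2·7^2 + 7 + 5|_7 = 1647196 ⇒ 1647195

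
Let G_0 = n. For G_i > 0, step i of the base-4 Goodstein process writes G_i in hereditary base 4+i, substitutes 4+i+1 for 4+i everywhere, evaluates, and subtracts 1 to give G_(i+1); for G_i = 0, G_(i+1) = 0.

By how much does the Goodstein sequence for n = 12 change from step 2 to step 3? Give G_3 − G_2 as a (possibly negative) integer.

1

[0] 12 ≡ 3·4 (base 4). Lift 5: 15. −1: 14.
[1] 14 ≡ 2·5 + 4 (base 5). Lift 6: 16. −1: 15.
[2] 15 ≡ 2·6 + 3 (base 6). Lift 7: 17. −1: 16.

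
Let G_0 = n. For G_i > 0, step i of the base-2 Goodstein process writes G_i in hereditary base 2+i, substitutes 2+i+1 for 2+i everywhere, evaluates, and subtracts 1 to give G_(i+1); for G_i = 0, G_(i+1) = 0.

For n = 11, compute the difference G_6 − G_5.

128452926

step 0: 11 = 2^(2 + 1) + 2 + 1; sub 3 for 2: 3^(3 + 1) + 3 + 1; = 85; G_1 = 85−1 = 84
step 1: 84 = 3^(3 + 1) + 3; sub 4 for 3: 4^(4 + 1) + 4; = 1028; G_2 = 1028−1 = 1027
step 2: 1027 = 4^(4 + 1) + 3; sub 5 for 4: 5^(5 + 1) + 3; = 15628; G_3 = 15628−1 = 15627
step 3: 15627 = 5^(5 + 1) + 2; sub 6 for 5: 6^(6 + 1) + 2; = 279938; G_4 = 279938−1 = 279937
step 4: 279937 = 6^(6 + 1) + 1; sub 7 for 6: 7^(7 + 1) + 1; = 5764802; G_5 = 5764802−1 = 5764801
step 5: 5764801 = 7^(7 + 1); sub 8 for 7: 8^(8 + 1); = 134217728; G_6 = 134217728−1 = 134217727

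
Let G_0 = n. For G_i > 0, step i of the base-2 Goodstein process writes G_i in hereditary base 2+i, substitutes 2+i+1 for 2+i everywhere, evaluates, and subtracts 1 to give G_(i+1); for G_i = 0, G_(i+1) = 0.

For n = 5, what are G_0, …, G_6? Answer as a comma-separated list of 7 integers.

i=0: 5 = 2^2 + 1 (b=2); 2→3: 3^3 + 1 = 28; 28−1 = 27
i=1: 27 = 3^3 (b=3); 3→4: 4^4 = 256; 256−1 = 255
i=2: 255 = 3·4^3 + 3·4^2 + 3·4 + 3 (b=4); 4→5: 3·5^3 + 3·5^2 + 3·5 + 3 = 468; 468−1 = 467
i=3: 467 = 3·5^3 + 3·5^2 + 3·5 + 2 (b=5); 5→6: 3·6^3 + 3·6^2 + 3·6 + 2 = 776; 776−1 = 775
i=4: 775 = 3·6^3 + 3·6^2 + 3·6 + 1 (b=6); 6→7: 3·7^3 + 3·7^2 + 3·7 + 1 = 1198; 1198−1 = 1197
i=5: 1197 = 3·7^3 + 3·7^2 + 3·7 (b=7); 7→8: 3·8^3 + 3·8^2 + 3·8 = 1752; 1752−1 = 1751

5, 27, 255, 467, 775, 1197, 1751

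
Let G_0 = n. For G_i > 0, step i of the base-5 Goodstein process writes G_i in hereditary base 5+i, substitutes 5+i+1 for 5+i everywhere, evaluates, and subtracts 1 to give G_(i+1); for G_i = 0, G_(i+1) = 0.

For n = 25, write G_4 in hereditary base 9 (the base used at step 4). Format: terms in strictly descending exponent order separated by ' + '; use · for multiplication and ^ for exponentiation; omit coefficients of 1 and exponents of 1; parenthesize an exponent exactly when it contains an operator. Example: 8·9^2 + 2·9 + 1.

i=0: 25 = 5^2 (b=5); 5→6: 6^2 = 36; 36−1 = 35
i=1: 35 = 5·6 + 5 (b=6); 6→7: 5·7 + 5 = 40; 40−1 = 39
i=2: 39 = 5·7 + 4 (b=7); 7→8: 5·8 + 4 = 44; 44−1 = 43
i=3: 43 = 5·8 + 3 (b=8); 8→9: 5·9 + 3 = 48; 48−1 = 47
i=4: 47 = 5·9 + 2 (b=9); 9→10: 5·10 + 2 = 52; 52−1 = 51

5·9 + 2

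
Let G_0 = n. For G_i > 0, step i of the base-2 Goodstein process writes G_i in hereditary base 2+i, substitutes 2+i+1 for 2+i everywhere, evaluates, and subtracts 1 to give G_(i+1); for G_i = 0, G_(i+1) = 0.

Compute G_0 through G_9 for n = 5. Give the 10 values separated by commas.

5, 27, 255, 467, 775, 1197, 1751, 2454, 3325, 4382

i=0: 5 = 2^2 + 1 (b=2); 2→3: 3^3 + 1 = 28; 28−1 = 27
i=1: 27 = 3^3 (b=3); 3→4: 4^4 = 256; 256−1 = 255
i=2: 255 = 3·4^3 + 3·4^2 + 3·4 + 3 (b=4); 4→5: 3·5^3 + 3·5^2 + 3·5 + 3 = 468; 468−1 = 467
i=3: 467 = 3·5^3 + 3·5^2 + 3·5 + 2 (b=5); 5→6: 3·6^3 + 3·6^2 + 3·6 + 2 = 776; 776−1 = 775
i=4: 775 = 3·6^3 + 3·6^2 + 3·6 + 1 (b=6); 6→7: 3·7^3 + 3·7^2 + 3·7 + 1 = 1198; 1198−1 = 1197
i=5: 1197 = 3·7^3 + 3·7^2 + 3·7 (b=7); 7→8: 3·8^3 + 3·8^2 + 3·8 = 1752; 1752−1 = 1751
i=6: 1751 = 3·8^3 + 3·8^2 + 2·8 + 7 (b=8); 8→9: 3·9^3 + 3·9^2 + 2·9 + 7 = 2455; 2455−1 = 2454
i=7: 2454 = 3·9^3 + 3·9^2 + 2·9 + 6 (b=9); 9→10: 3·10^3 + 3·10^2 + 2·10 + 6 = 3326; 3326−1 = 3325
i=8: 3325 = 3·10^3 + 3·10^2 + 2·10 + 5 (b=10); 10→11: 3·11^3 + 3·11^2 + 2·11 + 5 = 4383; 4383−1 = 4382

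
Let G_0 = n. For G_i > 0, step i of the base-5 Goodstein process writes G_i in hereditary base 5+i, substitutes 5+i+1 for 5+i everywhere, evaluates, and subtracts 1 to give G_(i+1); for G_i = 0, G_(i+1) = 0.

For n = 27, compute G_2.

49

G_0=27  [base 5] 5^2 + 2  →[5↦6]→  6^2 + 2 = 38  −1 ⇒ G_1=37
G_1=37  [base 6] 6^2 + 1  →[6↦7]→  7^2 + 1 = 50  −1 ⇒ G_2=49
G_2=49  [base 7] 7^2  →[7↦8]→  8^2 = 64  −1 ⇒ G_3=63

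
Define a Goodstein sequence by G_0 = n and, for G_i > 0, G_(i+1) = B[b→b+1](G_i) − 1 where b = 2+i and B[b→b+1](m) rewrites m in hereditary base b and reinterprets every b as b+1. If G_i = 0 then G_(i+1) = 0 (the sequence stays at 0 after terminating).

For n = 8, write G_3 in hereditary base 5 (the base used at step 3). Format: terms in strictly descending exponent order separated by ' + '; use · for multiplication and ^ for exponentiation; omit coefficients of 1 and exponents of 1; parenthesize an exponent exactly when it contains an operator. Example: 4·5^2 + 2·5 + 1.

8 —HB2→ 2^(2 + 1) —bump→ 3^(3 + 1) = 81 —(−1)→ 80
80 —HB3→ 2·3^3 + 2·3^2 + 2·3 + 2 —bump→ 2·4^4 + 2·4^2 + 2·4 + 2 = 554 —(−1)→ 553
553 —HB4→ 2·4^4 + 2·4^2 + 2·4 + 1 —bump→ 2·5^5 + 2·5^2 + 2·5 + 1 = 6311 —(−1)→ 6310
6310 —HB5→ 2·5^5 + 2·5^2 + 2·5 —bump→ 2·6^6 + 2·6^2 + 2·6 = 93396 —(−1)→ 93395

2·5^5 + 2·5^2 + 2·5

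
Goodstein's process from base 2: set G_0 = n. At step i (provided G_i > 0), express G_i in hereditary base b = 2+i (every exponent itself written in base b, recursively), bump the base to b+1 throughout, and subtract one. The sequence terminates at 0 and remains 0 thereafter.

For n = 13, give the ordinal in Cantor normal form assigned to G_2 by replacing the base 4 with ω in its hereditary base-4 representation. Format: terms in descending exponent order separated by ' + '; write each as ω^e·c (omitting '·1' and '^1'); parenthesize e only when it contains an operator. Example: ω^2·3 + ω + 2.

ω^(ω + 1) + ω^3·3 + ω^2·3 + ω·3 + 3

G_0=13  [base 2] 2^(2 + 1) + 2^2 + 1  →[2↦3]→  3^(3 + 1) + 3^3 + 1 = 109  −1 ⇒ G_1=108
G_1=108  [base 3] 3^(3 + 1) + 3^3  →[3↦4]→  4^(4 + 1) + 4^4 = 1280  −1 ⇒ G_2=1279
G_2=1279  [base 4] 4^(4 + 1) + 3·4^3 + 3·4^2 + 3·4 + 3  →[4↦5]→  5^(5 + 1) + 3·5^3 + 3·5^2 + 3·5 + 3 = 16093  −1 ⇒ G_3=16092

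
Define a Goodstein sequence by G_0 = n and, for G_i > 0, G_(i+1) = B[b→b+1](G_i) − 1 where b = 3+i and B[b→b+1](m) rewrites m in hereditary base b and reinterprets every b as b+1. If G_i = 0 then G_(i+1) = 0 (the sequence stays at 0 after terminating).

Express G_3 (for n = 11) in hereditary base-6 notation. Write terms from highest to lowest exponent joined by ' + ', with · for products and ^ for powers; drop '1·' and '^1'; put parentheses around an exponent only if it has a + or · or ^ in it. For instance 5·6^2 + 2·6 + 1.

5·6 + 5

i=0: 11 = 3^2 + 2 (b=3); 3→4: 4^2 + 2 = 18; 18−1 = 17
i=1: 17 = 4^2 + 1 (b=4); 4→5: 5^2 + 1 = 26; 26−1 = 25
i=2: 25 = 5^2 (b=5); 5→6: 6^2 = 36; 36−1 = 35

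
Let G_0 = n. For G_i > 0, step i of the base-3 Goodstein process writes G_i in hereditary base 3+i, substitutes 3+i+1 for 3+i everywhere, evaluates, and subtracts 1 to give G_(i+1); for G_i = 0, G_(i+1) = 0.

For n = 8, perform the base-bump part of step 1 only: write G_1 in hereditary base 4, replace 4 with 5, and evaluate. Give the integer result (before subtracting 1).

G_0=8  [base 3] 2·3 + 2  →[3↦4]→  2·4 + 2 = 10  −1 ⇒ G_1=9
G_1=9  [base 4] 2·4 + 1  →[4↦5]→  2·5 + 1 = 11  −1 ⇒ G_2=10

11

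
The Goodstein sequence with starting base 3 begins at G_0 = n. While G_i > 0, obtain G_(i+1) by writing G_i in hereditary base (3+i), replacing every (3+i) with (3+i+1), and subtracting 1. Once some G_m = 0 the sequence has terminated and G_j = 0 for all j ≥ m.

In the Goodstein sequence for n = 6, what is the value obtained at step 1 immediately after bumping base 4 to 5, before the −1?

8

(0) 6|_3 = 2·3 ↦ 2·4|_4 = 8 ⇒ 7
(1) 7|_4 = 4 + 3 ↦ 5 + 3|_5 = 8 ⇒ 7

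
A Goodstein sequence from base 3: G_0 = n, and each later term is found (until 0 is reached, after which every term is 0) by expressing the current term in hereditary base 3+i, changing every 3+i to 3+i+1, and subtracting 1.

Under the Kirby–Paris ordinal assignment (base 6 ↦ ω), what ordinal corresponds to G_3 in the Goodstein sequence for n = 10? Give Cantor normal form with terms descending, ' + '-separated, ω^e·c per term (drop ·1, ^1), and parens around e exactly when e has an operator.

base 3: 10 = 3^2 + 1; at 4: 4^2 + 1 = 17; next = 16
base 4: 16 = 4^2; at 5: 5^2 = 25; next = 24
base 5: 24 = 4·5 + 4; at 6: 4·6 + 4 = 28; next = 27
base 6: 27 = 4·6 + 3; at 7: 4·7 + 3 = 31; next = 30

ω·4 + 3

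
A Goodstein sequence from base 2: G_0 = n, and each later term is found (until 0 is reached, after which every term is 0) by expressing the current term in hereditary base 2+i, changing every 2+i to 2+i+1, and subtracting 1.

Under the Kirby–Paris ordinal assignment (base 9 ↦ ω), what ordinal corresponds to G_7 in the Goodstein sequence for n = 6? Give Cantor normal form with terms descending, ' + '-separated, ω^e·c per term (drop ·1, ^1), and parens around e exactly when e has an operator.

G_0=6  [base 2] 2^2 + 2  →[2↦3]→  3^3 + 3 = 30  −1 ⇒ G_1=29
G_1=29  [base 3] 3^3 + 2  →[3↦4]→  4^4 + 2 = 258  −1 ⇒ G_2=257
G_2=257  [base 4] 4^4 + 1  →[4↦5]→  5^5 + 1 = 3126  −1 ⇒ G_3=3125
G_3=3125  [base 5] 5^5  →[5↦6]→  6^6 = 46656  −1 ⇒ G_4=46655
G_4=46655  [base 6] 5·6^5 + 5·6^4 + 5·6^3 + 5·6^2 + 5·6 + 5  →[6↦7]→  5·7^5 + 5·7^4 + 5·7^3 + 5·7^2 + 5·7 + 5 = 98040  −1 ⇒ G_5=98039
G_5=98039  [base 7] 5·7^5 + 5·7^4 + 5·7^3 + 5·7^2 + 5·7 + 4  →[7↦8]→  5·8^5 + 5·8^4 + 5·8^3 + 5·8^2 + 5·8 + 4 = 187244  −1 ⇒ G_6=187243
G_6=187243  [base 8] 5·8^5 + 5·8^4 + 5·8^3 + 5·8^2 + 5·8 + 3  →[8↦9]→  5·9^5 + 5·9^4 + 5·9^3 + 5·9^2 + 5·9 + 3 = 332148  −1 ⇒ G_7=332147
G_7=332147  [base 9] 5·9^5 + 5·9^4 + 5·9^3 + 5·9^2 + 5·9 + 2  →[9↦10]→  5·10^5 + 5·10^4 + 5·10^3 + 5·10^2 + 5·10 + 2 = 555552  −1 ⇒ G_8=555551

ω^5·5 + ω^4·5 + ω^3·5 + ω^2·5 + ω·5 + 2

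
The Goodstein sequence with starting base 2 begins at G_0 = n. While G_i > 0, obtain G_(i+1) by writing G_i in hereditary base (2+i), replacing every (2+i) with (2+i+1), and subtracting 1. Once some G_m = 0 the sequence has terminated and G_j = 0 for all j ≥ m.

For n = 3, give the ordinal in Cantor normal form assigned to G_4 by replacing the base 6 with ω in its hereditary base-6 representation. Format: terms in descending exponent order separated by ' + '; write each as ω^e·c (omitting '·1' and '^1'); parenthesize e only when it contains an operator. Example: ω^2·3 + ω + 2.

(0) 3|_2 = 2 + 1 ↦ 3 + 1|_3 = 4 ⇒ 3
(1) 3|_3 = 3 ↦ 4|_4 = 4 ⇒ 3
(2) 3|_4 = 3 ↦ 3|_5 = 3 ⇒ 2
(3) 2|_5 = 2 ↦ 2|_6 = 2 ⇒ 1
(4) 1|_6 = 1 ↦ 1|_7 = 1 ⇒ 0

1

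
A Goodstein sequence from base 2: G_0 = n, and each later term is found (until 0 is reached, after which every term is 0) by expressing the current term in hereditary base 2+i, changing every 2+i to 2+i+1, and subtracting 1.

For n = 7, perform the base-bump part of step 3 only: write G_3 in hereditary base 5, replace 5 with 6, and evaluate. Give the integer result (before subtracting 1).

46658

G_0=7  [base 2] 2^2 + 2 + 1  →[2↦3]→  3^3 + 3 + 1 = 31  −1 ⇒ G_1=30
G_1=30  [base 3] 3^3 + 3  →[3↦4]→  4^4 + 4 = 260  −1 ⇒ G_2=259
G_2=259  [base 4] 4^4 + 3  →[4↦5]→  5^5 + 3 = 3128  −1 ⇒ G_3=3127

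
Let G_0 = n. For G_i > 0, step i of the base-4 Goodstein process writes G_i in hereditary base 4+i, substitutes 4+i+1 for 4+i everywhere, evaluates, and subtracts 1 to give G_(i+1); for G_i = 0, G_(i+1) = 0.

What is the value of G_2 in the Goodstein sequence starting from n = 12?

15

[0] 12 ≡ 3·4 (base 4). Lift 5: 15. −1: 14.
[1] 14 ≡ 2·5 + 4 (base 5). Lift 6: 16. −1: 15.
[2] 15 ≡ 2·6 + 3 (base 6). Lift 7: 17. −1: 16.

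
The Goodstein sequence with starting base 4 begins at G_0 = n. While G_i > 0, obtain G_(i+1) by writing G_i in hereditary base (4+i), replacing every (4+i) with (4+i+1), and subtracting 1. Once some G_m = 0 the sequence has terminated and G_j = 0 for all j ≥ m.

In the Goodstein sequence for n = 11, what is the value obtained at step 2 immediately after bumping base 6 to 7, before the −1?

15

(0) 11|_4 = 2·4 + 3 ↦ 2·5 + 3|_5 = 13 ⇒ 12
(1) 12|_5 = 2·5 + 2 ↦ 2·6 + 2|_6 = 14 ⇒ 13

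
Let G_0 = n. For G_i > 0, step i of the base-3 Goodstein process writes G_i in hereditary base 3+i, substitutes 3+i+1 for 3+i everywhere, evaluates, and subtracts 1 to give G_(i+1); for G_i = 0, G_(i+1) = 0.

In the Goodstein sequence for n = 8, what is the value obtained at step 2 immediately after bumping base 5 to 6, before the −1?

12

base 3: 8 = 2·3 + 2; at 4: 2·4 + 2 = 10; next = 9
base 4: 9 = 2·4 + 1; at 5: 2·5 + 1 = 11; next = 10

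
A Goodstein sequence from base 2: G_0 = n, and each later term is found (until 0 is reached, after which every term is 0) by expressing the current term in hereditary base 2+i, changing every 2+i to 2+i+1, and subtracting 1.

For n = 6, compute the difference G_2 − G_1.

i=0: 6 = 2^2 + 2 (b=2); 2→3: 3^3 + 3 = 30; 30−1 = 29
i=1: 29 = 3^3 + 2 (b=3); 3→4: 4^4 + 2 = 258; 258−1 = 257

228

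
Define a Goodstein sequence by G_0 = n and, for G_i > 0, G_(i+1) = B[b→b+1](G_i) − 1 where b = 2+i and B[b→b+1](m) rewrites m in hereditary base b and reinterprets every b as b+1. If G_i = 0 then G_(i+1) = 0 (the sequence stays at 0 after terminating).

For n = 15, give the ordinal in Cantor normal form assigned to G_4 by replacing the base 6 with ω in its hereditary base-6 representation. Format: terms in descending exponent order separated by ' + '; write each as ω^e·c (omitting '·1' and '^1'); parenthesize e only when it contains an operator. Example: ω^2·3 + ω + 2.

15 —HB2→ 2^(2 + 1) + 2^2 + 2 + 1 —bump→ 3^(3 + 1) + 3^3 + 3 + 1 = 112 —(−1)→ 111
111 —HB3→ 3^(3 + 1) + 3^3 + 3 —bump→ 4^(4 + 1) + 4^4 + 4 = 1284 —(−1)→ 1283
1283 —HB4→ 4^(4 + 1) + 4^4 + 3 —bump→ 5^(5 + 1) + 5^5 + 3 = 18753 —(−1)→ 18752
18752 —HB5→ 5^(5 + 1) + 5^5 + 2 —bump→ 6^(6 + 1) + 6^6 + 2 = 326594 —(−1)→ 326593

ω^(ω + 1) + ω^ω + 1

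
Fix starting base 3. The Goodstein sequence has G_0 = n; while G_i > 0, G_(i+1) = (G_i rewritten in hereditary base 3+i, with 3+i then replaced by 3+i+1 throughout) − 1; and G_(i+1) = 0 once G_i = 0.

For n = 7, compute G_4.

step 0: 7 = 2·3 + 1; sub 4 for 3: 2·4 + 1; = 9; G_1 = 9−1 = 8
step 1: 8 = 2·4; sub 5 for 4: 2·5; = 10; G_2 = 10−1 = 9
step 2: 9 = 5 + 4; sub 6 for 5: 6 + 4; = 10; G_3 = 10−1 = 9
step 3: 9 = 6 + 3; sub 7 for 6: 7 + 3; = 10; G_4 = 10−1 = 9
step 4: 9 = 7 + 2; sub 8 for 7: 8 + 2; = 10; G_5 = 10−1 = 9

9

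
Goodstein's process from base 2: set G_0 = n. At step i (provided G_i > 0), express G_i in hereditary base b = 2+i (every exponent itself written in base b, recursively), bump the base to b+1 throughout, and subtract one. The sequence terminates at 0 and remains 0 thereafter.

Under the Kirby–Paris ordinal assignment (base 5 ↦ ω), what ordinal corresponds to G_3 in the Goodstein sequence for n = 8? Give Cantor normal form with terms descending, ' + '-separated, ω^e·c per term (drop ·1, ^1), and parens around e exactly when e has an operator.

ω^ω·2 + ω^2·2 + ω·2

[0] 8 ≡ 2^(2 + 1) (base 2). Lift 3: 81. −1: 80.
[1] 80 ≡ 2·3^3 + 2·3^2 + 2·3 + 2 (base 3). Lift 4: 554. −1: 553.
[2] 553 ≡ 2·4^4 + 2·4^2 + 2·4 + 1 (base 4). Lift 5: 6311. −1: 6310.
[3] 6310 ≡ 2·5^5 + 2·5^2 + 2·5 (base 5). Lift 6: 93396. −1: 93395.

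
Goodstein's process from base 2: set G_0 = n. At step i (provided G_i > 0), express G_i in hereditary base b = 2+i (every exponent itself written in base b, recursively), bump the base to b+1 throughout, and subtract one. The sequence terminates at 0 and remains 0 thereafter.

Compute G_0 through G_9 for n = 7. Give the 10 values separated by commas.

step 0: 7 = 2^2 + 2 + 1; sub 3 for 2: 3^3 + 3 + 1; = 31; G_1 = 31−1 = 30
step 1: 30 = 3^3 + 3; sub 4 for 3: 4^4 + 4; = 260; G_2 = 260−1 = 259
step 2: 259 = 4^4 + 3; sub 5 for 4: 5^5 + 3; = 3128; G_3 = 3128−1 = 3127
step 3: 3127 = 5^5 + 2; sub 6 for 5: 6^6 + 2; = 46658; G_4 = 46658−1 = 46657
step 4: 46657 = 6^6 + 1; sub 7 for 6: 7^7 + 1; = 823544; G_5 = 823544−1 = 823543
step 5: 823543 = 7^7; sub 8 for 7: 8^8; = 16777216; G_6 = 16777216−1 = 16777215
step 6: 16777215 = 7·8^7 + 7·8^6 + 7·8^5 + 7·8^4 + 7·8^3 + 7·8^2 + 7·8 + 7; sub 9 for 8: 7·9^7 + 7·9^6 + 7·9^5 + 7·9^4 + 7·9^3 + 7·9^2 + 7·9 + 7; = 37665880; G_7 = 37665880−1 = 37665879
step 7: 37665879 = 7·9^7 + 7·9^6 + 7·9^5 + 7·9^4 + 7·9^3 + 7·9^2 + 7·9 + 6; sub 10 for 9: 7·10^7 + 7·10^6 + 7·10^5 + 7·10^4 + 7·10^3 + 7·10^2 + 7·10 + 6; = 77777776; G_8 = 77777776−1 = 77777775
step 8: 77777775 = 7·10^7 + 7·10^6 + 7·10^5 + 7·10^4 + 7·10^3 + 7·10^2 + 7·10 + 5; sub 11 for 10: 7·11^7 + 7·11^6 + 7·11^5 + 7·11^4 + 7·11^3 + 7·11^2 + 7·11 + 5; = 150051214; G_9 = 150051214−1 = 150051213

7, 30, 259, 3127, 46657, 823543, 16777215, 37665879, 77777775, 150051213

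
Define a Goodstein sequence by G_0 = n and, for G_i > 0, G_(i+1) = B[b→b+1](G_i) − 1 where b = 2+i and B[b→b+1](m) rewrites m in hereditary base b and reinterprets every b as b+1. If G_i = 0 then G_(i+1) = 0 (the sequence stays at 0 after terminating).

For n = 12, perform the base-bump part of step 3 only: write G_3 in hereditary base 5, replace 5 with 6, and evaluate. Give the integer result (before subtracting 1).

step 0: 12 = 2^(2 + 1) + 2^2; sub 3 for 2: 3^(3 + 1) + 3^3; = 108; G_1 = 108−1 = 107
step 1: 107 = 3^(3 + 1) + 2·3^2 + 2·3 + 2; sub 4 for 3: 4^(4 + 1) + 2·4^2 + 2·4 + 2; = 1066; G_2 = 1066−1 = 1065
step 2: 1065 = 4^(4 + 1) + 2·4^2 + 2·4 + 1; sub 5 for 4: 5^(5 + 1) + 2·5^2 + 2·5 + 1; = 15686; G_3 = 15686−1 = 15685
step 3: 15685 = 5^(5 + 1) + 2·5^2 + 2·5; sub 6 for 5: 6^(6 + 1) + 2·6^2 + 2·6; = 280020; G_4 = 280020−1 = 280019

280020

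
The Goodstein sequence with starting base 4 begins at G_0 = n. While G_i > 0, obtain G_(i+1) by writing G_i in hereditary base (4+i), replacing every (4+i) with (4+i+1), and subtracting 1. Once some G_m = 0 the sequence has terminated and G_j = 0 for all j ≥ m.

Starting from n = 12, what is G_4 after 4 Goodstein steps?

17

G_0 = 12. HB_4(12) = 3·4. Bump = 15. G_1 = 14.
G_1 = 14. HB_5(14) = 2·5 + 4. Bump = 16. G_2 = 15.
G_2 = 15. HB_6(15) = 2·6 + 3. Bump = 17. G_3 = 16.
G_3 = 16. HB_7(16) = 2·7 + 2. Bump = 18. G_4 = 17.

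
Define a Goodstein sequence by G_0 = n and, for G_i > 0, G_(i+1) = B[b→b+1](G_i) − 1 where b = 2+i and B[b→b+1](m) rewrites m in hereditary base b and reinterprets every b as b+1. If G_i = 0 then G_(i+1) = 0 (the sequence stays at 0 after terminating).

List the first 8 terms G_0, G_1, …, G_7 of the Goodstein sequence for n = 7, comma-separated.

7, 30, 259, 3127, 46657, 823543, 16777215, 37665879

step 0: 7 = 2^2 + 2 + 1; sub 3 for 2: 3^3 + 3 + 1; = 31; G_1 = 31−1 = 30
step 1: 30 = 3^3 + 3; sub 4 for 3: 4^4 + 4; = 260; G_2 = 260−1 = 259
step 2: 259 = 4^4 + 3; sub 5 for 4: 5^5 + 3; = 3128; G_3 = 3128−1 = 3127
step 3: 3127 = 5^5 + 2; sub 6 for 5: 6^6 + 2; = 46658; G_4 = 46658−1 = 46657
step 4: 46657 = 6^6 + 1; sub 7 for 6: 7^7 + 1; = 823544; G_5 = 823544−1 = 823543
step 5: 823543 = 7^7; sub 8 for 7: 8^8; = 16777216; G_6 = 16777216−1 = 16777215
step 6: 16777215 = 7·8^7 + 7·8^6 + 7·8^5 + 7·8^4 + 7·8^3 + 7·8^2 + 7·8 + 7; sub 9 for 8: 7·9^7 + 7·9^6 + 7·9^5 + 7·9^4 + 7·9^3 + 7·9^2 + 7·9 + 7; = 37665880; G_7 = 37665880−1 = 37665879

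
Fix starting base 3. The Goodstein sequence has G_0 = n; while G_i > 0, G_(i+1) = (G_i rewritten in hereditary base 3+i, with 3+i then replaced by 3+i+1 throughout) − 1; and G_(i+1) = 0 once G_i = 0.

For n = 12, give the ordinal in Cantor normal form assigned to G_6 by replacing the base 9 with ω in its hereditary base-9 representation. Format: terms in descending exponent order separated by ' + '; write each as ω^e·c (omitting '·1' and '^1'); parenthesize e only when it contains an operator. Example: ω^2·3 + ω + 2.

ω·7 + 6

i=0: 12 = 3^2 + 3 (b=3); 3→4: 4^2 + 4 = 20; 20−1 = 19
i=1: 19 = 4^2 + 3 (b=4); 4→5: 5^2 + 3 = 28; 28−1 = 27
i=2: 27 = 5^2 + 2 (b=5); 5→6: 6^2 + 2 = 38; 38−1 = 37
i=3: 37 = 6^2 + 1 (b=6); 6→7: 7^2 + 1 = 50; 50−1 = 49
i=4: 49 = 7^2 (b=7); 7→8: 8^2 = 64; 64−1 = 63
i=5: 63 = 7·8 + 7 (b=8); 8→9: 7·9 + 7 = 70; 70−1 = 69
i=6: 69 = 7·9 + 6 (b=9); 9→10: 7·10 + 6 = 76; 76−1 = 75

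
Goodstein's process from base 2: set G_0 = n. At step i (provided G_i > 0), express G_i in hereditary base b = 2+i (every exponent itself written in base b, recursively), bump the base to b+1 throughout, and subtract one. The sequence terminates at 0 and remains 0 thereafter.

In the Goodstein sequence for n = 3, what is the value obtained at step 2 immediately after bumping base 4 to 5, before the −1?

G_0 = 3. HB_2(3) = 2 + 1. Bump = 4. G_1 = 3.
G_1 = 3. HB_3(3) = 3. Bump = 4. G_2 = 3.
G_2 = 3. HB_4(3) = 3. Bump = 3. G_3 = 2.

3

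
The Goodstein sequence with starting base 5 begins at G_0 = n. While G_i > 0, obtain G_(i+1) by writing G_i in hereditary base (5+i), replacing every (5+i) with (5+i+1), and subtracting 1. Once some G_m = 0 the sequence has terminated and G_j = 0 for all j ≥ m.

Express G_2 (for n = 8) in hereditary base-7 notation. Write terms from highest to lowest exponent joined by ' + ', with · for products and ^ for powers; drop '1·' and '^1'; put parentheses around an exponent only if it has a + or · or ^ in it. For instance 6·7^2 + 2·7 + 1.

7 + 1

8 —HB5→ 5 + 3 —bump→ 6 + 3 = 9 —(−1)→ 8
8 —HB6→ 6 + 2 —bump→ 7 + 2 = 9 —(−1)→ 8
8 —HB7→ 7 + 1 —bump→ 8 + 1 = 9 —(−1)→ 8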